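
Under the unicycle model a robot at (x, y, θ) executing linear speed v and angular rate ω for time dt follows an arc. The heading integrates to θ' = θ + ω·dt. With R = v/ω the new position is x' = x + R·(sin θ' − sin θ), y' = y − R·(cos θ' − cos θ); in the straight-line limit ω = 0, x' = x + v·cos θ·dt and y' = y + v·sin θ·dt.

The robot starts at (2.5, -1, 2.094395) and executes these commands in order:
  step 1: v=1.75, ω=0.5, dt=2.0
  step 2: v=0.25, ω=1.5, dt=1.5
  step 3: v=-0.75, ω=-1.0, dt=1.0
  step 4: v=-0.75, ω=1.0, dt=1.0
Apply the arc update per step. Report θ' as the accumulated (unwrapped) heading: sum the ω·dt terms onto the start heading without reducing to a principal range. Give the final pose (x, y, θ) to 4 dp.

step 1: θ'=3.0944 (R=3.5000) → pose (-0.3660, 0.7461, 3.0944)
step 2: θ'=5.3444 (R=0.1667) → pose (-0.5083, 0.4812, 5.3444)
step 3: θ'=4.3444 (R=0.7500) → pose (-0.6030, 1.1940, 4.3444)
step 4: θ'=5.3444 (R=-0.7500) → pose (-0.6976, 1.9069, 5.3444)

(-0.6976, 1.9069, 5.3444)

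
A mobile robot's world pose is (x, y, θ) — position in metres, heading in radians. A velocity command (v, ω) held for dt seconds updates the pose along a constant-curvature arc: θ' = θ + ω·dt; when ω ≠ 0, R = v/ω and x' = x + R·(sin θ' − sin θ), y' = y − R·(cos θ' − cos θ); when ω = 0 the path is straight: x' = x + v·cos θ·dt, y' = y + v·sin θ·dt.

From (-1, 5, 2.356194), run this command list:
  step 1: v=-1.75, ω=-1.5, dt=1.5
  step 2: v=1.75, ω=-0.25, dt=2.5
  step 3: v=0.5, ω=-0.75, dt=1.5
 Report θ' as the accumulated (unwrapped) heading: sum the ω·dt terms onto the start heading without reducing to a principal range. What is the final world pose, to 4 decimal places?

(2.8459, 1.5057, -1.6438)

step 1: θ'=0.1062 (R=1.1667) → pose (-1.7013, 3.0149, 0.1062)
step 2: θ'=-0.5188 (R=-7.0000) → pose (2.5116, 2.1333, -0.5188)
step 3: θ'=-1.6438 (R=-0.6667) → pose (2.8459, 1.5057, -1.6438)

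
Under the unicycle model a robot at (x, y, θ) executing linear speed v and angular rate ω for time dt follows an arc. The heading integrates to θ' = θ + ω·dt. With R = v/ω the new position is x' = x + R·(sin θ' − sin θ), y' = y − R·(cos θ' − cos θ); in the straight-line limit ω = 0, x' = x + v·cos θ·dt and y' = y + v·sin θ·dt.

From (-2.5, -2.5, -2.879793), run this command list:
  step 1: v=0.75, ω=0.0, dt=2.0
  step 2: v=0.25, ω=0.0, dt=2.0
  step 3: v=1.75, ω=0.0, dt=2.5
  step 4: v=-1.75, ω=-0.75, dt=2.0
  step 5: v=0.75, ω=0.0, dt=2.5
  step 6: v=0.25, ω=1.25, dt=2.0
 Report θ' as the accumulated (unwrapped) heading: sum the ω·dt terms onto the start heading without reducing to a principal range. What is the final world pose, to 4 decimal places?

(-6.8402, -3.8742, -1.8798)

step 1: θ'=-2.8798 (straight) → pose (-3.9489, -2.8882, -2.8798)
step 2: θ'=-2.8798 (straight) → pose (-4.4319, -3.0176, -2.8798)
step 3: θ'=-2.8798 (straight) → pose (-8.6578, -4.1500, -2.8798)
step 4: θ'=-4.3798 (R=2.3333) → pose (-5.8484, -5.6420, -4.3798)
step 5: θ'=-4.3798 (straight) → pose (-6.4606, -3.8697, -4.3798)
step 6: θ'=-1.8798 (R=0.2000) → pose (-6.8402, -3.8742, -1.8798)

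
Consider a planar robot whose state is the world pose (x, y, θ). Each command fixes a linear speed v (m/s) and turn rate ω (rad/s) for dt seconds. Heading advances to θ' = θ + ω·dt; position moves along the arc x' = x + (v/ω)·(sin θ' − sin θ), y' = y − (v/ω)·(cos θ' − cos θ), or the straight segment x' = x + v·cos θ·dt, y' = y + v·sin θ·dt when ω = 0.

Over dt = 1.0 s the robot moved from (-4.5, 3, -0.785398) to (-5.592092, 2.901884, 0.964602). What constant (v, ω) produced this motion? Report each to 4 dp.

Δθ = 0.964602 − -0.785398 = 1.750000
ω = Δθ/dt = 1.750000/1.0 = 1.7500
R = Δx/(sin θ' − sin θ) = -0.7143
v = R·ω = -0.7143·1.7500 = -1.2500

v = -1.2500, ω = 1.7500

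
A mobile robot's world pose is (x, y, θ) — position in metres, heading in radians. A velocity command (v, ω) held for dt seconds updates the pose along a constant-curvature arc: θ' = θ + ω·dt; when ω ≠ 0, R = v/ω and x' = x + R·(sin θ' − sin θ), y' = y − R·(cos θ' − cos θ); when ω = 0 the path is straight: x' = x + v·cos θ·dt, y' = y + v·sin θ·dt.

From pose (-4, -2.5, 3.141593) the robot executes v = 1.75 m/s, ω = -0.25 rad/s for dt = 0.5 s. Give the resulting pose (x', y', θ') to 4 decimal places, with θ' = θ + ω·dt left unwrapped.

θ' = 3.1416 + -0.25·0.5 = 3.0166
R = v/ω = 1.75/-0.25 = -7.0000
x' = -4 + -7.0000·(sin 3.0166 − sin 3.1416) = -4.8727
y' = -2.5 − -7.0000·(cos 3.0166 − cos 3.1416) = -2.4454

(-4.8727, -2.4454, 3.0166)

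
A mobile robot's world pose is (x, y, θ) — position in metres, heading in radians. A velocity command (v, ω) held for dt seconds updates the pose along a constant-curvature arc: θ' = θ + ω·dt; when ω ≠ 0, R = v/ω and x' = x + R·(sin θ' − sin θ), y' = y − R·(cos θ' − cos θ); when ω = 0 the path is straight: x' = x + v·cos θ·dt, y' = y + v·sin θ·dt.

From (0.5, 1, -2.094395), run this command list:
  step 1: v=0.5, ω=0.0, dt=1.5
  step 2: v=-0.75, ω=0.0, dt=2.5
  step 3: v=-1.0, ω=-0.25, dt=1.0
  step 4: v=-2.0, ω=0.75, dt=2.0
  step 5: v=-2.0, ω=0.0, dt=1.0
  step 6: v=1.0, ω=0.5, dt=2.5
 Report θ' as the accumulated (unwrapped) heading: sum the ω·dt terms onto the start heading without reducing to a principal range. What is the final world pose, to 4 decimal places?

step 1: θ'=-2.0944 (straight) → pose (0.1250, 0.3505, -2.0944)
step 2: θ'=-2.0944 (straight) → pose (1.0625, 1.9743, -2.0944)
step 3: θ'=-2.3444 (R=4.0000) → pose (1.6650, 2.7691, -2.3444)
step 4: θ'=-0.8444 (R=-2.6667) → pose (1.7508, 6.4035, -0.8444)
step 5: θ'=-0.8444 (straight) → pose (0.4224, 7.8987, -0.8444)
step 6: θ'=0.4056 (R=2.0000) → pose (2.7067, 7.3893, 0.4056)

(2.7067, 7.3893, 0.4056)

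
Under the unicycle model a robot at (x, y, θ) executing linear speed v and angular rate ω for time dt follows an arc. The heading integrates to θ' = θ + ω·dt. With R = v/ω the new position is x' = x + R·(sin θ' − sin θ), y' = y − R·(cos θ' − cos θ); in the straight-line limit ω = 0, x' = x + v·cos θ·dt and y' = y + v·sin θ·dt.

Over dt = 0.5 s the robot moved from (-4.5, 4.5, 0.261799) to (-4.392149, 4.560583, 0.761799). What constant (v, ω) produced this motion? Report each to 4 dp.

Δθ = 0.761799 − 0.261799 = 0.500000
ω = Δθ/dt = 0.500000/0.5 = 1.0000
R = Δx/(sin θ' − sin θ) = 0.2500
v = R·ω = 0.2500·1.0000 = 0.2500

v = 0.2500, ω = 1.0000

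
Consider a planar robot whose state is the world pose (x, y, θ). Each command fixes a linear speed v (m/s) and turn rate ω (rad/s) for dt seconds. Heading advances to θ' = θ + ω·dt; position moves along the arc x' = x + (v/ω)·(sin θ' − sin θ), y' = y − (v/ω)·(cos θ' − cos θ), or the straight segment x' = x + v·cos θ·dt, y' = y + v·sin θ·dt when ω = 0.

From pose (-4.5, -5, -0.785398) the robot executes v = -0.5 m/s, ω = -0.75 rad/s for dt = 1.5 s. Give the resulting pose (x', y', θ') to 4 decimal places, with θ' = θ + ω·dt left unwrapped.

θ' = -0.7854 + -0.75·1.5 = -1.9104
R = v/ω = -0.5/-0.75 = 0.6667
x' = -4.5 + 0.6667·(sin -1.9104 − sin -0.7854) = -4.6572
y' = -5 − 0.6667·(cos -1.9104 − cos -0.7854) = -4.3065

(-4.6572, -4.3065, -1.9104)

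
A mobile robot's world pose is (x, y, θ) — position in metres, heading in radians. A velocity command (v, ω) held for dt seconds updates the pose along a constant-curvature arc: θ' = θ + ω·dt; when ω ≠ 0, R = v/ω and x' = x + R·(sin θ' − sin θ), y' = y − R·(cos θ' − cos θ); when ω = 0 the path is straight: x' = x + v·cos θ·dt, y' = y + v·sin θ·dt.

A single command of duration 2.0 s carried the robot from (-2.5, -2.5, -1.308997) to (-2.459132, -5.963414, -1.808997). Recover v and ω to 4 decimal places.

v = 1.7500, ω = -0.2500

Δθ = -1.808997 − -1.308997 = -0.500000
ω = Δθ/dt = -0.500000/2.0 = -0.2500
R = −Δy/(cos θ' − cos θ) = -7.0000
v = R·ω = -7.0000·-0.2500 = 1.7500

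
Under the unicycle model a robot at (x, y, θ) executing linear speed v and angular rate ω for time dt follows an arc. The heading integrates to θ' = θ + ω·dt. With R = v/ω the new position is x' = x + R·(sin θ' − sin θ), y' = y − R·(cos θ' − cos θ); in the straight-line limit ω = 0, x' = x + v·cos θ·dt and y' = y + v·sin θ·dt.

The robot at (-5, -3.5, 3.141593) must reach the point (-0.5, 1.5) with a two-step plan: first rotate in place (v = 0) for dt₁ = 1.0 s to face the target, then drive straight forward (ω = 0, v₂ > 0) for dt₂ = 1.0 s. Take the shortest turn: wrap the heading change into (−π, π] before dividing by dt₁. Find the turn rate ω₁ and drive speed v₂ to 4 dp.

ω₁ = -2.3036, v₂ = 6.7268

heading to target = atan2(1.5−-3.5, -0.5−-5) = 0.8380
Δθ = wrap(0.8380 − 3.1416) = -2.3036; ω₁ = Δθ/dt₁ = -2.3036
distance = √((-0.5−-5)² + (1.5−-3.5)²) = 6.7268; v₂ = distance/dt₂ = 6.7268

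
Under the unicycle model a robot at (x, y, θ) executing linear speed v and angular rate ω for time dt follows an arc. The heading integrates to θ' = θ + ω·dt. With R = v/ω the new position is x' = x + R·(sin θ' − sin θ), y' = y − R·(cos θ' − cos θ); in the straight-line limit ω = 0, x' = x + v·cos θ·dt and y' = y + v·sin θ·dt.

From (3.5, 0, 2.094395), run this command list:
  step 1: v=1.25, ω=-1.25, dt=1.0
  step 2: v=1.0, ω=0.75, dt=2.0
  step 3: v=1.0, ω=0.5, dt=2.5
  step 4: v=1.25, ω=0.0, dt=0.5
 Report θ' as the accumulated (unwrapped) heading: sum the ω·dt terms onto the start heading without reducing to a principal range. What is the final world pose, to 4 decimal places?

(0.7078, 3.1090, 3.5944)

step 1: θ'=0.8444 (R=-1.0000) → pose (3.6185, 1.1642, 0.8444)
step 2: θ'=2.3444 (R=1.3333) → pose (3.5756, 2.9814, 2.3444)
step 3: θ'=3.5944 (R=2.0000) → pose (1.2698, 3.3824, 3.5944)
step 4: θ'=3.5944 (straight) → pose (0.7078, 3.1090, 3.5944)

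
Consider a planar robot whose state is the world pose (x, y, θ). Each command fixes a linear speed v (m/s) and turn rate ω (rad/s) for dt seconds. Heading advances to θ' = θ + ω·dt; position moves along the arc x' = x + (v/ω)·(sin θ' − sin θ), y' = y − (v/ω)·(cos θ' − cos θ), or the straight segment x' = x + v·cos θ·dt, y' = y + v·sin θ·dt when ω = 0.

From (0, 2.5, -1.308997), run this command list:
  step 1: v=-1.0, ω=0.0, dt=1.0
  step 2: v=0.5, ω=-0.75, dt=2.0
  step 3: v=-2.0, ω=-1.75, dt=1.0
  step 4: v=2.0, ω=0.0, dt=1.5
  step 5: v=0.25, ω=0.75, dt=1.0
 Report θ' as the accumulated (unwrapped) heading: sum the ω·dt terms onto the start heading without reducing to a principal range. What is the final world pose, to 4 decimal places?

step 1: θ'=-1.3090 (straight) → pose (-0.2588, 3.4659, -1.3090)
step 2: θ'=-2.8090 (R=-0.6667) → pose (-0.6851, 2.6632, -2.8090)
step 3: θ'=-4.5590 (R=1.1429) → pose (0.8175, 1.7576, -4.5590)
step 4: θ'=-4.5590 (straight) → pose (0.3591, 4.7224, -4.5590)
step 5: θ'=-3.8090 (R=0.3333) → pose (0.2360, 4.9333, -3.8090)

(0.2360, 4.9333, -3.8090)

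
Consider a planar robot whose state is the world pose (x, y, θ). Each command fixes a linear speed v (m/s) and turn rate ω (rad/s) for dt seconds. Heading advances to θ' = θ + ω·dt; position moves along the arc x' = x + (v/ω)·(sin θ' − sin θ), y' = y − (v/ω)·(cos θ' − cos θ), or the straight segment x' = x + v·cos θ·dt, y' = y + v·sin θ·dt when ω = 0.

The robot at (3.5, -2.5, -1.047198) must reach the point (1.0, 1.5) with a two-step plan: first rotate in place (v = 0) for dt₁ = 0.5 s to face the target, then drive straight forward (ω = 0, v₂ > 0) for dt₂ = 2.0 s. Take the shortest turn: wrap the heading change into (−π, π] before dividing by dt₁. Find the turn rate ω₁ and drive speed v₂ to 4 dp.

heading to target = atan2(1.5−-2.5, 1−3.5) = 2.1294
Δθ = wrap(2.1294 − -1.0472) = -3.1066; ω₁ = Δθ/dt₁ = -6.2132
distance = √((1−3.5)² + (1.5−-2.5)²) = 4.7170; v₂ = distance/dt₂ = 2.3585

ω₁ = -6.2132, v₂ = 2.3585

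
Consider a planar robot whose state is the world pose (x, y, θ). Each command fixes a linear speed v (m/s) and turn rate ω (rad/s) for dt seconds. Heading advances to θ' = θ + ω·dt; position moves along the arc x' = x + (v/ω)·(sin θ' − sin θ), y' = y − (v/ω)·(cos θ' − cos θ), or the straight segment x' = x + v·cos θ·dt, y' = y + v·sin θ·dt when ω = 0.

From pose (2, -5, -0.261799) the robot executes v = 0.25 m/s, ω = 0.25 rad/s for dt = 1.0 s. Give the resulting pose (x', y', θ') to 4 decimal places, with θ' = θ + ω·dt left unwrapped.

(2.2470, -5.0340, -0.0118)

θ' = -0.2618 + 0.25·1.0 = -0.0118
R = v/ω = 0.25/0.25 = 1.0000
x' = 2 + 1.0000·(sin -0.0118 − sin -0.2618) = 2.2470
y' = -5 − 1.0000·(cos -0.0118 − cos -0.2618) = -5.0340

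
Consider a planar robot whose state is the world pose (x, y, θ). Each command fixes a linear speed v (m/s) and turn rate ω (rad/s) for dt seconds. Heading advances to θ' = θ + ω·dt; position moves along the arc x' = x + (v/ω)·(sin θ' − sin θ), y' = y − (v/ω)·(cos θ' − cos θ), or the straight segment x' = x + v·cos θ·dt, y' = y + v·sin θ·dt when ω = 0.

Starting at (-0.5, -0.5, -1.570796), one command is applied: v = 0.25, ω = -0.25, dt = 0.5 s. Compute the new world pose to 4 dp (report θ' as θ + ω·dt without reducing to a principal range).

θ' = -1.5708 + -0.25·0.5 = -1.6958
R = v/ω = 0.25/-0.25 = -1.0000
x' = -0.5 + -1.0000·(sin -1.6958 − sin -1.5708) = -0.5078
y' = -0.5 − -1.0000·(cos -1.6958 − cos -1.5708) = -0.6247

(-0.5078, -0.6247, -1.6958)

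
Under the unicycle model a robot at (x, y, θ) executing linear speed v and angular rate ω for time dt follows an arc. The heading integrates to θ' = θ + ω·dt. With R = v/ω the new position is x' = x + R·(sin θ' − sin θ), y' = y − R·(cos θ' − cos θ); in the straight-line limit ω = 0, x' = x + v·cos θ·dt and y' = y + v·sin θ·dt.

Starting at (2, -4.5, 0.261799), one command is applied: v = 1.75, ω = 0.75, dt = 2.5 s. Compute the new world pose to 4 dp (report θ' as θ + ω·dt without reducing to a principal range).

θ' = 0.2618 + 0.75·2.5 = 2.1368
R = v/ω = 1.75/0.75 = 2.3333
x' = 2 + 2.3333·(sin 2.1368 − sin 0.2618) = 3.3655
y' = -4.5 − 2.3333·(cos 2.1368 − cos 0.2618) = -0.9949

(3.3655, -0.9949, 2.1368)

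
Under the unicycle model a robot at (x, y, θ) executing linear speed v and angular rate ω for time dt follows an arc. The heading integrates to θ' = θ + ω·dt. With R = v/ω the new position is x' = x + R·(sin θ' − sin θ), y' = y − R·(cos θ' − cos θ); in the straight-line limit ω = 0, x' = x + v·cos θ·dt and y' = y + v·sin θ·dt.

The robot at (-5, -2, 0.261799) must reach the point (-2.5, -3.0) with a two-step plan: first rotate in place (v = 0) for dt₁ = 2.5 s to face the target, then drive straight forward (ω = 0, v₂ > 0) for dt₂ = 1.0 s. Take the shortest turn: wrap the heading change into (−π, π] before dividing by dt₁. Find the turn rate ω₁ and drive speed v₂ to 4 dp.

heading to target = atan2(-3−-2, -2.5−-5) = -0.3805
Δθ = wrap(-0.3805 − 0.2618) = -0.6423; ω₁ = Δθ/dt₁ = -0.2569
distance = √((-2.5−-5)² + (-3−-2)²) = 2.6926; v₂ = distance/dt₂ = 2.6926

ω₁ = -0.2569, v₂ = 2.6926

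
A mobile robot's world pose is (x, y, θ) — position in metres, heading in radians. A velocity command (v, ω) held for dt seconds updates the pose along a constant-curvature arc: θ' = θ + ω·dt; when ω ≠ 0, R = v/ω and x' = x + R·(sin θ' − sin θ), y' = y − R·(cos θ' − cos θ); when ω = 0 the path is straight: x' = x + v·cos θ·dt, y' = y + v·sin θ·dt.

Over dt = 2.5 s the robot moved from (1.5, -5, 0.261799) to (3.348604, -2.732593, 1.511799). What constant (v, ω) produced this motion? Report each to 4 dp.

Δθ = 1.511799 − 0.261799 = 1.250000
ω = Δθ/dt = 1.250000/2.5 = 0.5000
R = −Δy/(cos θ' − cos θ) = 2.5000
v = R·ω = 2.5000·0.5000 = 1.2500

v = 1.2500, ω = 0.5000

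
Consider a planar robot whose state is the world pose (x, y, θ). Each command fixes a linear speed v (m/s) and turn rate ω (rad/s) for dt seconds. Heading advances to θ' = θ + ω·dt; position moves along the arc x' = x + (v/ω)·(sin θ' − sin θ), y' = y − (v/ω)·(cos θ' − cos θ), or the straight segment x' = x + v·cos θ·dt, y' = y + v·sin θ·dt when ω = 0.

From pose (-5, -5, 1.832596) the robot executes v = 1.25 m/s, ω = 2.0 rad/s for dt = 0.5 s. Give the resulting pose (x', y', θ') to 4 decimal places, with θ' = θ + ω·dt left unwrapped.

(-5.4136, -4.5664, 2.8326)

θ' = 1.8326 + 2.0·0.5 = 2.8326
R = v/ω = 1.25/2.0 = 0.6250
x' = -5 + 0.6250·(sin 2.8326 − sin 1.8326) = -5.4136
y' = -5 − 0.6250·(cos 2.8326 − cos 1.8326) = -4.5664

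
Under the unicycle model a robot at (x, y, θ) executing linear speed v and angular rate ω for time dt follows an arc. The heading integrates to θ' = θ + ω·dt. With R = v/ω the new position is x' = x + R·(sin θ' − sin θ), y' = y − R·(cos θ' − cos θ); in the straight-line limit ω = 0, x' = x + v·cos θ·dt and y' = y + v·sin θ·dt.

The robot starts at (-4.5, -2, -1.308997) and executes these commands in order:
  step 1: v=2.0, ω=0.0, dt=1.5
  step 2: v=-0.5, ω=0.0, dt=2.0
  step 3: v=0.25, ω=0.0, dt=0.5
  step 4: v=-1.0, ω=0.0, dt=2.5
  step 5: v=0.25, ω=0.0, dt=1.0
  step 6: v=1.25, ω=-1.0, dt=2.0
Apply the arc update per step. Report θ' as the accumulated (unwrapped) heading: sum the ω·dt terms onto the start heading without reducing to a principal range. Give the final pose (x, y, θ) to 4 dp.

step 1: θ'=-1.3090 (straight) → pose (-3.7235, -4.8978, -1.3090)
step 2: θ'=-1.3090 (straight) → pose (-3.9824, -3.9319, -1.3090)
step 3: θ'=-1.3090 (straight) → pose (-3.9500, -4.0526, -1.3090)
step 4: θ'=-1.3090 (straight) → pose (-4.5971, -1.6378, -1.3090)
step 5: θ'=-1.3090 (straight) → pose (-4.5324, -1.8793, -1.3090)
step 6: θ'=-3.3090 (R=-1.2500) → pose (-5.9480, -3.4353, -3.3090)

(-5.9480, -3.4353, -3.3090)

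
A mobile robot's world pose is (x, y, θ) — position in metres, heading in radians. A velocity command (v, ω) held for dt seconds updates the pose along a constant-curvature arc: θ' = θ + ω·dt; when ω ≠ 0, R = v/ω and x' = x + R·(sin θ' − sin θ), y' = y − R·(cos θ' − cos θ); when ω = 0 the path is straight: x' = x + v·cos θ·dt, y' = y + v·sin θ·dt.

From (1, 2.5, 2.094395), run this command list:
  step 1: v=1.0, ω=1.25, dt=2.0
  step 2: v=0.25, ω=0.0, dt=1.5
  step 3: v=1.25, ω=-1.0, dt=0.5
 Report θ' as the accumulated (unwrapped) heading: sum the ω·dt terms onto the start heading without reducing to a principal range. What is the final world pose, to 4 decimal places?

step 1: θ'=4.5944 (R=0.8000) → pose (-0.4873, 2.1942, 4.5944)
step 2: θ'=4.5944 (straight) → pose (-0.5314, 1.8218, 4.5944)
step 3: θ'=4.0944 (R=-1.2500) → pose (-0.7539, 1.2447, 4.0944)

(-0.7539, 1.2447, 4.0944)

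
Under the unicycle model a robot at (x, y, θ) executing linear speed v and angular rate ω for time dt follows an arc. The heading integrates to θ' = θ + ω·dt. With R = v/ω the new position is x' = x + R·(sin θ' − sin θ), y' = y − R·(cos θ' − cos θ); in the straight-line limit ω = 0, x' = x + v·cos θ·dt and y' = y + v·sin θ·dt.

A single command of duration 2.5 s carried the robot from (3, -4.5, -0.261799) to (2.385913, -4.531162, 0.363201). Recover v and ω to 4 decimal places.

Δθ = 0.363201 − -0.261799 = 0.625000
ω = Δθ/dt = 0.625000/2.5 = 0.2500
R = Δx/(sin θ' − sin θ) = -1.0000
v = R·ω = -1.0000·0.2500 = -0.2500

v = -0.2500, ω = 0.2500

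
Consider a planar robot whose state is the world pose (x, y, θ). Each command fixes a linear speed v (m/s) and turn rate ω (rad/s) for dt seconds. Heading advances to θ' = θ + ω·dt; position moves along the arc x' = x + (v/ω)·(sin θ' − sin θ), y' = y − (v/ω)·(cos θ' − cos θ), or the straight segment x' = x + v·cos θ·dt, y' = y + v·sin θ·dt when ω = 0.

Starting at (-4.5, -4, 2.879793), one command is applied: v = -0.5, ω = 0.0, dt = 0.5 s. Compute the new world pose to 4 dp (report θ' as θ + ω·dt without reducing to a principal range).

θ' = 2.8798 + 0.0·0.5 = 2.8798
ω = 0 → straight: x' = -4.5 + -0.5·cos(2.8798)·0.5 = -4.2585
y' = -4 + -0.5·sin(2.8798)·0.5 = -4.0647

(-4.2585, -4.0647, 2.8798)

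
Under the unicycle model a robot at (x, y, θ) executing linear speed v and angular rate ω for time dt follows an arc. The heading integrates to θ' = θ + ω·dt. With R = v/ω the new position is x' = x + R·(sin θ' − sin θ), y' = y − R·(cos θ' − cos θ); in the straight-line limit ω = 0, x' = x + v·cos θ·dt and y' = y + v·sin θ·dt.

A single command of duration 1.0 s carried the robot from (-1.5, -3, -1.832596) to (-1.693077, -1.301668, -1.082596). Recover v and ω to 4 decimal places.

v = -1.7500, ω = 0.7500

Δθ = -1.082596 − -1.832596 = 0.750000
ω = Δθ/dt = 0.750000/1.0 = 0.7500
R = −Δy/(cos θ' − cos θ) = -2.3333
v = R·ω = -2.3333·0.7500 = -1.7500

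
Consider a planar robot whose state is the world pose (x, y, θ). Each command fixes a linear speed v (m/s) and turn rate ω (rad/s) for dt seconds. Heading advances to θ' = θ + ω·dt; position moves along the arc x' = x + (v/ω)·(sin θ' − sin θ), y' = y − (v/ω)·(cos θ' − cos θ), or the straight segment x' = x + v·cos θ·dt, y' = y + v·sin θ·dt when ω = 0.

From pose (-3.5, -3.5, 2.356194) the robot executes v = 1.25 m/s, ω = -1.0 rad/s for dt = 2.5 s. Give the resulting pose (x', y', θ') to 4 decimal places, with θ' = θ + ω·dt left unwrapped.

(-2.4370, -1.3790, -0.1438)

θ' = 2.3562 + -1.0·2.5 = -0.1438
R = v/ω = 1.25/-1.0 = -1.2500
x' = -3.5 + -1.2500·(sin -0.1438 − sin 2.3562) = -2.4370
y' = -3.5 − -1.2500·(cos -0.1438 − cos 2.3562) = -1.3790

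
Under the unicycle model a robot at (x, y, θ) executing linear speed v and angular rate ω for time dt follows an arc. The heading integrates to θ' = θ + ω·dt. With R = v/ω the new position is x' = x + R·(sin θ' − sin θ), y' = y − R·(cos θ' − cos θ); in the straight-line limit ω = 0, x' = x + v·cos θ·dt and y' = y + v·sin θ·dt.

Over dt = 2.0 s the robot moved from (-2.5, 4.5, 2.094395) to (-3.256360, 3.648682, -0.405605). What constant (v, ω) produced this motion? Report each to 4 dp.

Δθ = -0.405605 − 2.094395 = -2.500000
ω = Δθ/dt = -2.500000/2.0 = -1.2500
R = −Δy/(cos θ' − cos θ) = 0.6000
v = R·ω = 0.6000·-1.2500 = -0.7500

v = -0.7500, ω = -1.2500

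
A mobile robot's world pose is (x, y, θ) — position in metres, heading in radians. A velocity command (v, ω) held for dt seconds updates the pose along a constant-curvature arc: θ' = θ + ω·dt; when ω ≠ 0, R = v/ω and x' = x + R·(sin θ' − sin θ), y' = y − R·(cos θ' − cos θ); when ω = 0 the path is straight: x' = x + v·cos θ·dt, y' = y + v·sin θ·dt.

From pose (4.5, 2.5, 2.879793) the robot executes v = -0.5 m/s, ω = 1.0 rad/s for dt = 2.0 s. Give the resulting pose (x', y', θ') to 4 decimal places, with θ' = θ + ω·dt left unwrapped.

θ' = 2.8798 + 1.0·2.0 = 4.8798
R = v/ω = -0.5/1.0 = -0.5000
x' = 4.5 + -0.5000·(sin 4.8798 − sin 2.8798) = 5.1224
y' = 2.5 − -0.5000·(cos 4.8798 − cos 2.8798) = 3.0663

(5.1224, 3.0663, 4.8798)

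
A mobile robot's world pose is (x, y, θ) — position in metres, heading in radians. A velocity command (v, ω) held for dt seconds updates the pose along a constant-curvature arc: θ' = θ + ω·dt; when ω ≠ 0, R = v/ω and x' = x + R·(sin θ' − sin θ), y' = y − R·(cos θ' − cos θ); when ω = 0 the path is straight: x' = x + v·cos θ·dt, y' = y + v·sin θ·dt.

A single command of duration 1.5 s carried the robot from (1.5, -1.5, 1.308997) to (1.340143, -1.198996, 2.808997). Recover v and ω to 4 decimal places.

v = 0.2500, ω = 1.0000

Δθ = 2.808997 − 1.308997 = 1.500000
ω = Δθ/dt = 1.500000/1.5 = 1.0000
R = −Δy/(cos θ' − cos θ) = 0.2500
v = R·ω = 0.2500·1.0000 = 0.2500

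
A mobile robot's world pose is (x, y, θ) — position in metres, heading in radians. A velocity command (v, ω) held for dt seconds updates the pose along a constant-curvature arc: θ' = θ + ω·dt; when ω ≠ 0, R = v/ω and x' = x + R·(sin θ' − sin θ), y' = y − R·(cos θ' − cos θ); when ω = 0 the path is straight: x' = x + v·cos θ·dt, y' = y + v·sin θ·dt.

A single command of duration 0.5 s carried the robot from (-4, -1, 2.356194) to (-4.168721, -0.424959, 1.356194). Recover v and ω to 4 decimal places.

v = 1.2500, ω = -2.0000

Δθ = 1.356194 − 2.356194 = -1.000000
ω = Δθ/dt = -1.000000/0.5 = -2.0000
R = −Δy/(cos θ' − cos θ) = -0.6250
v = R·ω = -0.6250·-2.0000 = 1.2500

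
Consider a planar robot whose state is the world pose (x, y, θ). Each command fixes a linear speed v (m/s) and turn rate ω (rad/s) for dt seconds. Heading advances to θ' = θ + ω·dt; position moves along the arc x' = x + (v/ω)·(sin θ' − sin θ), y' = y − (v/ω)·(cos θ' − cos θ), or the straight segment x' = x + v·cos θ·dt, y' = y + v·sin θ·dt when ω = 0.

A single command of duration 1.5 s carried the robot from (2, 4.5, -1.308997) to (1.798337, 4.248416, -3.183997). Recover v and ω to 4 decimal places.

v = 0.2500, ω = -1.2500

Δθ = -3.183997 − -1.308997 = -1.875000
ω = Δθ/dt = -1.875000/1.5 = -1.2500
R = −Δy/(cos θ' − cos θ) = -0.2000
v = R·ω = -0.2000·-1.2500 = 0.2500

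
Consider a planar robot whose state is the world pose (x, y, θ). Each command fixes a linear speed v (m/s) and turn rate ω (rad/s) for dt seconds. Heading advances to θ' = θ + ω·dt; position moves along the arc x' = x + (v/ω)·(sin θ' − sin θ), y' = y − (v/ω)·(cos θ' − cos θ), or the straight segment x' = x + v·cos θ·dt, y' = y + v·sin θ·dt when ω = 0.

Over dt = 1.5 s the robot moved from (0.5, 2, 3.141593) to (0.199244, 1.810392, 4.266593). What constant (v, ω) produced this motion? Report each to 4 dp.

Δθ = 4.266593 − 3.141593 = 1.125000
ω = Δθ/dt = 1.125000/1.5 = 0.7500
R = Δx/(sin θ' − sin θ) = 0.3333
v = R·ω = 0.3333·0.7500 = 0.2500

v = 0.2500, ω = 0.7500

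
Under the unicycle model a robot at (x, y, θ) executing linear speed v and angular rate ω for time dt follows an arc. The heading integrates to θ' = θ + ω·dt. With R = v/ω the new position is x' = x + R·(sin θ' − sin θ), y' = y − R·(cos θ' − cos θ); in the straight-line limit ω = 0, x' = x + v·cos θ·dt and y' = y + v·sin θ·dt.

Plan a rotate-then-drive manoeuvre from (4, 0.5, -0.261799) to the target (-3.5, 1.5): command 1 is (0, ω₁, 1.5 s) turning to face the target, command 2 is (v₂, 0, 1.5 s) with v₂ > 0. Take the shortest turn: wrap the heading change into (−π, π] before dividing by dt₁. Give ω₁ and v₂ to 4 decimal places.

heading to target = atan2(1.5−0.5, -3.5−4) = 3.0090
Δθ = wrap(3.0090 − -0.2618) = -3.0123; ω₁ = Δθ/dt₁ = -2.0082
distance = √((-3.5−4)² + (1.5−0.5)²) = 7.5664; v₂ = distance/dt₂ = 5.0442

ω₁ = -2.0082, v₂ = 5.0442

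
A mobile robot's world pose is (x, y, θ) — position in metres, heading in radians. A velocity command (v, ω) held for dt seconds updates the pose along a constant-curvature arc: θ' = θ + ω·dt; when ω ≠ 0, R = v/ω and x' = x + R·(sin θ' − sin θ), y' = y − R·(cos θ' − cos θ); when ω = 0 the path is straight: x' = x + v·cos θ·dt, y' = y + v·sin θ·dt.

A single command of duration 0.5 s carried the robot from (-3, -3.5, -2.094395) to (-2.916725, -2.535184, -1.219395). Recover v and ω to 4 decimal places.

v = -2.0000, ω = 1.7500

Δθ = -1.219395 − -2.094395 = 0.875000
ω = Δθ/dt = 0.875000/0.5 = 1.7500
R = −Δy/(cos θ' − cos θ) = -1.1429
v = R·ω = -1.1429·1.7500 = -2.0000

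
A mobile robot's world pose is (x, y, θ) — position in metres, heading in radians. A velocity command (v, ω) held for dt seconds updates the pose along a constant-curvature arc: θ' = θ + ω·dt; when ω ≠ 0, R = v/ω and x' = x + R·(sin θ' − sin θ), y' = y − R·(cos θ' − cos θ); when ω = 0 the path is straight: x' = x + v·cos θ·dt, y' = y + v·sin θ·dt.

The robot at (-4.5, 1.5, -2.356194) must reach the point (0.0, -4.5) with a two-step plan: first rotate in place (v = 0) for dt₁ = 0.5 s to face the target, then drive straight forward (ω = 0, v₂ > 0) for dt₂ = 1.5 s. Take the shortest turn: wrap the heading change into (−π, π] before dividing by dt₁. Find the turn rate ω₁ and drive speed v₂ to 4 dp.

ω₁ = 2.8578, v₂ = 5.0000

heading to target = atan2(-4.5−1.5, 0−-4.5) = -0.9273
Δθ = wrap(-0.9273 − -2.3562) = 1.4289; ω₁ = Δθ/dt₁ = 2.8578
distance = √((0−-4.5)² + (-4.5−1.5)²) = 7.5000; v₂ = distance/dt₂ = 5.0000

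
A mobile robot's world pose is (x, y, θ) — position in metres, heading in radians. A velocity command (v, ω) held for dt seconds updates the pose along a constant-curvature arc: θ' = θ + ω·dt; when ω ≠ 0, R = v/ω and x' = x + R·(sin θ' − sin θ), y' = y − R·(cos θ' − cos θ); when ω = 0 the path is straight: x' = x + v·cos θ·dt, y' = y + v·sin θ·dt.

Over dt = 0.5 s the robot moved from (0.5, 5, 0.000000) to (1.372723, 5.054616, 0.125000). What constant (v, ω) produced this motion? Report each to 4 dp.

Δθ = 0.125000 − 0.000000 = 0.125000
ω = Δθ/dt = 0.125000/0.5 = 0.2500
R = Δx/(sin θ' − sin θ) = 7.0000
v = R·ω = 7.0000·0.2500 = 1.7500

v = 1.7500, ω = 0.2500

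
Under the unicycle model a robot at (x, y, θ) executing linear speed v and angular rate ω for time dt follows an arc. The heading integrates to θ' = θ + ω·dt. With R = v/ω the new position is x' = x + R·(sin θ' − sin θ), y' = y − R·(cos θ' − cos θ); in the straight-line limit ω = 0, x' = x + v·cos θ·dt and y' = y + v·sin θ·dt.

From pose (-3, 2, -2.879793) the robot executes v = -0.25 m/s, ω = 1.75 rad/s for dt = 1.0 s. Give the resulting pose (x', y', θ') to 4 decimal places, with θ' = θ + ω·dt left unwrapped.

θ' = -2.8798 + 1.75·1.0 = -1.1298
R = v/ω = -0.25/1.75 = -0.1429
x' = -3 + -0.1429·(sin -1.1298 − sin -2.8798) = -2.9078
y' = 2 − -0.1429·(cos -1.1298 − cos -2.8798) = 2.1990

(-2.9078, 2.1990, -1.1298)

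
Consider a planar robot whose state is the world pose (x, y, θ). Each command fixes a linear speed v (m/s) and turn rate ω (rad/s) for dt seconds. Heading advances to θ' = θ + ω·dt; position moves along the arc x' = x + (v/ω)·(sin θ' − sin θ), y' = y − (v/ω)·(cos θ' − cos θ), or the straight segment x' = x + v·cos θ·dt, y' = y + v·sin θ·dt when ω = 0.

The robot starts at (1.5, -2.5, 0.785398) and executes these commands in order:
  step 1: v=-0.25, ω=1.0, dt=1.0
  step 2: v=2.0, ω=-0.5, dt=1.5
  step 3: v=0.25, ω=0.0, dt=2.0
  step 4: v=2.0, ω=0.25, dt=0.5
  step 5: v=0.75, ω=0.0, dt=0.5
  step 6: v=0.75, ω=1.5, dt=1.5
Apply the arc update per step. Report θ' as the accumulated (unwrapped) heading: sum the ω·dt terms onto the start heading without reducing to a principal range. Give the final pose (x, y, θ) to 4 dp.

step 1: θ'=1.7854 (R=-0.2500) → pose (1.4325, -2.7300, 1.7854)
step 2: θ'=1.0354 (R=-4.0000) → pose (1.9005, 0.1626, 1.0354)
step 3: θ'=1.0354 (straight) → pose (2.1556, 0.5926, 1.0354)
step 4: θ'=1.1604 (R=8.0000) → pose (2.6108, 1.4823, 1.1604)
step 5: θ'=1.1604 (straight) → pose (2.7604, 1.8261, 1.1604)
step 6: θ'=3.4104 (R=0.5000) → pose (2.1691, 2.5076, 3.4104)

(2.1691, 2.5076, 3.4104)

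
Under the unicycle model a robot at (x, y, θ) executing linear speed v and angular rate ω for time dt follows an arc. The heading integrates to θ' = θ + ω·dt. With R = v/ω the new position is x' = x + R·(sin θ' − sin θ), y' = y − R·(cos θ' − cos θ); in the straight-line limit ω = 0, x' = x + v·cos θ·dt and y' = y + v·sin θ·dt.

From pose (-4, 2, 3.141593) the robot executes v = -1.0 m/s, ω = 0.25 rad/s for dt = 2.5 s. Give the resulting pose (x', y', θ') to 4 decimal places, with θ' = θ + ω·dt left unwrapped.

θ' = 3.1416 + 0.25·2.5 = 3.7666
R = v/ω = -1.0/0.25 = -4.0000
x' = -4 + -4.0000·(sin 3.7666 − sin 3.1416) = -1.6596
y' = 2 − -4.0000·(cos 3.7666 − cos 3.1416) = 2.7561

(-1.6596, 2.7561, 3.7666)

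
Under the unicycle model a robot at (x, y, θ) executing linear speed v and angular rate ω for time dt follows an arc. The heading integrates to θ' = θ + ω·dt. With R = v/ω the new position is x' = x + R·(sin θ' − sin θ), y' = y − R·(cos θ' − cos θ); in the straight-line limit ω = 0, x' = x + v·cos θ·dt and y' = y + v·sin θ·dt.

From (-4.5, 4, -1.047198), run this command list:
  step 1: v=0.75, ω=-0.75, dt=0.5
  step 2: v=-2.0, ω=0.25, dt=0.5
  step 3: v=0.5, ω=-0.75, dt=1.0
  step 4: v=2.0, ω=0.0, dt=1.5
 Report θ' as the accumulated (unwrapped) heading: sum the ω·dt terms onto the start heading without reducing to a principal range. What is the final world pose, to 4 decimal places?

step 1: θ'=-1.4222 (R=-1.0000) → pose (-4.3770, 3.6481, -1.4222)
step 2: θ'=-1.2972 (R=-8.0000) → pose (-4.5864, 4.6252, -1.2972)
step 3: θ'=-2.0472 (R=-0.6667) → pose (-4.6359, 4.1394, -2.0472)
step 4: θ'=-2.0472 (straight) → pose (-6.0116, 1.4734, -2.0472)

(-6.0116, 1.4734, -2.0472)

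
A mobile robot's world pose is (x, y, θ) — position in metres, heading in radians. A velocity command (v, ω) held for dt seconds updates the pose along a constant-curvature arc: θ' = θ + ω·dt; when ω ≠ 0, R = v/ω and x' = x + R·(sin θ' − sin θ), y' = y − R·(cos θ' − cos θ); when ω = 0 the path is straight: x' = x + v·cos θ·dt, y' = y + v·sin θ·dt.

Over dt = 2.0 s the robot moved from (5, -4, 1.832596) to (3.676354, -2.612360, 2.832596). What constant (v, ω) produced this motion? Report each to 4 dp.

v = 1.0000, ω = 0.5000

Δθ = 2.832596 − 1.832596 = 1.000000
ω = Δθ/dt = 1.000000/2.0 = 0.5000
R = −Δy/(cos θ' − cos θ) = 2.0000
v = R·ω = 2.0000·0.5000 = 1.0000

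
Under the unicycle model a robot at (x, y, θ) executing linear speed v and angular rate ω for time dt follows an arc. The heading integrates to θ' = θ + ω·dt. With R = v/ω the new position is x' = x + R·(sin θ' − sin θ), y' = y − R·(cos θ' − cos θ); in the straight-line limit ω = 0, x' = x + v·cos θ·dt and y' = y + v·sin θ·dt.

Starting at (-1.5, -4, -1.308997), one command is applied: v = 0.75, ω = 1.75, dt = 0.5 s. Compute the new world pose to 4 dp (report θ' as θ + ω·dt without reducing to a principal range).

(-1.2662, -4.2779, -0.4340)

θ' = -1.3090 + 1.75·0.5 = -0.4340
R = v/ω = 0.75/1.75 = 0.4286
x' = -1.5 + 0.4286·(sin -0.4340 − sin -1.3090) = -1.2662
y' = -4 − 0.4286·(cos -0.4340 − cos -1.3090) = -4.2779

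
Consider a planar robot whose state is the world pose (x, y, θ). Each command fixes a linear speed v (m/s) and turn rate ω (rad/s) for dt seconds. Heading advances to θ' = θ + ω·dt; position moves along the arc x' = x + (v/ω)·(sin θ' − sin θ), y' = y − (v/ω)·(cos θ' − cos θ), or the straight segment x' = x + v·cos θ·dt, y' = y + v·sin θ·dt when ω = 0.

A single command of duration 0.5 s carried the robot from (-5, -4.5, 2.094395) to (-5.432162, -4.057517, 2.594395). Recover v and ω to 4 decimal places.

v = 1.2500, ω = 1.0000

Δθ = 2.594395 − 2.094395 = 0.500000
ω = Δθ/dt = 0.500000/0.5 = 1.0000
R = −Δy/(cos θ' − cos θ) = 1.2500
v = R·ω = 1.2500·1.0000 = 1.2500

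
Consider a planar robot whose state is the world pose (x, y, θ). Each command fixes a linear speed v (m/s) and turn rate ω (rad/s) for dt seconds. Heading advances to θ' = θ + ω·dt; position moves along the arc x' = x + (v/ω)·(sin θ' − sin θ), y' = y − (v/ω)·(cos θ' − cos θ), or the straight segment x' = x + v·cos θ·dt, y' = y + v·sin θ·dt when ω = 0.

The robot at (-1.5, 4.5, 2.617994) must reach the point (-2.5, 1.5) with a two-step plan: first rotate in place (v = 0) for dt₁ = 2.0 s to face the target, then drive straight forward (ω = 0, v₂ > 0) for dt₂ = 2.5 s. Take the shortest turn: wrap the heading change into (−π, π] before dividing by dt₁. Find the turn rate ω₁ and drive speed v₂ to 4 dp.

heading to target = atan2(1.5−4.5, -2.5−-1.5) = -1.8925
Δθ = wrap(-1.8925 − 2.6180) = 1.7726; ω₁ = Δθ/dt₁ = 0.8863
distance = √((-2.5−-1.5)² + (1.5−4.5)²) = 3.1623; v₂ = distance/dt₂ = 1.2649

ω₁ = 0.8863, v₂ = 1.2649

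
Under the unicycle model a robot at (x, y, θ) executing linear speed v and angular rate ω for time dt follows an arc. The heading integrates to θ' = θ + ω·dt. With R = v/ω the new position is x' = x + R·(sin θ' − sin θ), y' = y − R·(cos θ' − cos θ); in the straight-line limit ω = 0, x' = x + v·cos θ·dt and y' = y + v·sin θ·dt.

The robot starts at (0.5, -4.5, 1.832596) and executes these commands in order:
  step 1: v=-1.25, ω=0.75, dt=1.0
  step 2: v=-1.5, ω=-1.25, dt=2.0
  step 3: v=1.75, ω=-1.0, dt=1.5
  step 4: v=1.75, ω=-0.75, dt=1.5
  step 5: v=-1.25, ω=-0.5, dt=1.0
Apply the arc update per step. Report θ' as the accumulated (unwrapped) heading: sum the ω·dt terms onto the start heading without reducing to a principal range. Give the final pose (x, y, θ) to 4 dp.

(2.7348, -11.0317, -3.0424)

step 1: θ'=2.5826 (R=-1.6667) → pose (1.2260, -5.4816, 2.5826)
step 2: θ'=0.0826 (R=1.2000) → pose (0.6886, -7.6949, 0.0826)
step 3: θ'=-1.4174 (R=-1.7500) → pose (2.5624, -9.1715, -1.4174)
step 4: θ'=-2.5424 (R=-2.3333) → pose (1.5724, -11.4549, -2.5424)
step 5: θ'=-3.0424 (R=2.5000) → pose (2.7348, -11.0317, -3.0424)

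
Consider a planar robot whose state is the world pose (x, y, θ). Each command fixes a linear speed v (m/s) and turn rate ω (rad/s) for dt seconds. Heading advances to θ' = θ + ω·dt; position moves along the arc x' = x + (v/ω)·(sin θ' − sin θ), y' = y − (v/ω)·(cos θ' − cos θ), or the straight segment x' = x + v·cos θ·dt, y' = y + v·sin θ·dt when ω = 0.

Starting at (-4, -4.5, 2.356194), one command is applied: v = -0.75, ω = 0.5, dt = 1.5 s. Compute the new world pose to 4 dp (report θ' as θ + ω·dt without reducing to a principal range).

(-2.9924, -4.9384, 3.1062)

θ' = 2.3562 + 0.5·1.5 = 3.1062
R = v/ω = -0.75/0.5 = -1.5000
x' = -4 + -1.5000·(sin 3.1062 − sin 2.3562) = -2.9924
y' = -4.5 − -1.5000·(cos 3.1062 − cos 2.3562) = -4.9384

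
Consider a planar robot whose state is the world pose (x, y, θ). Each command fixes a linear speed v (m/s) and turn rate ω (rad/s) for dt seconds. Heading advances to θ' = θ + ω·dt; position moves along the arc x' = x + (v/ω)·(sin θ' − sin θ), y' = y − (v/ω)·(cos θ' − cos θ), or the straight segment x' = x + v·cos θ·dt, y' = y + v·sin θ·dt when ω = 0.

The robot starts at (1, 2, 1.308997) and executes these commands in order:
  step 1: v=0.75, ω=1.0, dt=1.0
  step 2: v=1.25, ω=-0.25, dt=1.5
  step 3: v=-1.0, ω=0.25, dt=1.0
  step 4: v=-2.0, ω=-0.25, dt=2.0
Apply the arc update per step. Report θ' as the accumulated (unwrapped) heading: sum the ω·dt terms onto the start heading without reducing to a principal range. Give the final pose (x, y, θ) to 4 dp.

step 1: θ'=2.3090 (R=0.7500) → pose (0.8303, 2.6988, 2.3090)
step 2: θ'=1.9340 (R=-5.0000) → pose (-0.1451, 4.2873, 1.9340)
step 3: θ'=2.1840 (R=-4.0000) → pose (0.3227, 3.4064, 2.1840)
step 4: θ'=1.6840 (R=8.0000) → pose (1.7290, -0.2938, 1.6840)

(1.7290, -0.2938, 1.6840)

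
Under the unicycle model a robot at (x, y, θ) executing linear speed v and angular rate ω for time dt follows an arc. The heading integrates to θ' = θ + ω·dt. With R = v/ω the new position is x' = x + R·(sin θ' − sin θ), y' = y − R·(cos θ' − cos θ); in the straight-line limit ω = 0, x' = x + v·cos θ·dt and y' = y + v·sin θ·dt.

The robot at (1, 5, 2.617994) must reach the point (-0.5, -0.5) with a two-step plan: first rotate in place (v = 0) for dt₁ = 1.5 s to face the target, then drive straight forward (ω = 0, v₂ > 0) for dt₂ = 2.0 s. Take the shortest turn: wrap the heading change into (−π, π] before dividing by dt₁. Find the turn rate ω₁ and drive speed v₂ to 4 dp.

ω₁ = 1.2188, v₂ = 2.8504

heading to target = atan2(-0.5−5, -0.5−1) = -1.8370
Δθ = wrap(-1.8370 − 2.6180) = 1.8281; ω₁ = Δθ/dt₁ = 1.2188
distance = √((-0.5−1)² + (-0.5−5)²) = 5.7009; v₂ = distance/dt₂ = 2.8504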